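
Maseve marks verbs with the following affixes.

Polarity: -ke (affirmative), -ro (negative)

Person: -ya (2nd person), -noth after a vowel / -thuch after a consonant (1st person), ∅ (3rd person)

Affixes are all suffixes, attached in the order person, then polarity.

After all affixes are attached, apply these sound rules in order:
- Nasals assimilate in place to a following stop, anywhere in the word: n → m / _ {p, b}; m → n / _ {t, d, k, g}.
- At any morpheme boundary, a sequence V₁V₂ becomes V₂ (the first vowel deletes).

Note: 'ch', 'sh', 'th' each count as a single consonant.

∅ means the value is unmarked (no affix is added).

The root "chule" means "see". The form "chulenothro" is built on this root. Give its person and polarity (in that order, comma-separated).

Segment: chule-noth-ro.
person: -noth/thuch → 1st person.
polarity: -ro → negative.

1st person, negative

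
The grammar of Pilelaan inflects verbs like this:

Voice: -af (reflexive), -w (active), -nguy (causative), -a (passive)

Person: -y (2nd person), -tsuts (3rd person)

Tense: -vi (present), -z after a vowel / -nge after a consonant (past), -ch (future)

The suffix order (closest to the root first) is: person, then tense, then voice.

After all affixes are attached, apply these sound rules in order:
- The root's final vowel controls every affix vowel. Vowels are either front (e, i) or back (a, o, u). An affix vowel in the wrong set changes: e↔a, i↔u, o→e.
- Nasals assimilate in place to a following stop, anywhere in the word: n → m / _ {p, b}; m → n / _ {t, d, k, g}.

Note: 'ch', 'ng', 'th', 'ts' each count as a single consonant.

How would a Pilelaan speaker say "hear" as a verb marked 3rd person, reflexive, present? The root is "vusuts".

Attach person 3rd person -tsuts → vusutstsuts.
Attach tense present -vi → vusutstsutsvi.
Attach voice reflexive -af → vusutstsutsviaf.
Apply vowel harmony: vusutstsutsviaf → vusutstsutsvuaf.
Nasal assimilation: no change.

vusutstsutsvuaf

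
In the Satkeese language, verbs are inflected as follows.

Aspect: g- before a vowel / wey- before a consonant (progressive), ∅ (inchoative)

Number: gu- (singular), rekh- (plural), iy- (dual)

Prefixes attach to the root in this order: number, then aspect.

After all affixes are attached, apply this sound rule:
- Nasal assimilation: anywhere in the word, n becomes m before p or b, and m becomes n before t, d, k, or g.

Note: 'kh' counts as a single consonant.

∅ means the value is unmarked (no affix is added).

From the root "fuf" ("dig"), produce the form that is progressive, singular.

Attach number singular gu- → gufuf.
Attach aspect progressive wey- (before consonant 'g') → weygufuf.
Nasal assimilation: no change.

weygufuf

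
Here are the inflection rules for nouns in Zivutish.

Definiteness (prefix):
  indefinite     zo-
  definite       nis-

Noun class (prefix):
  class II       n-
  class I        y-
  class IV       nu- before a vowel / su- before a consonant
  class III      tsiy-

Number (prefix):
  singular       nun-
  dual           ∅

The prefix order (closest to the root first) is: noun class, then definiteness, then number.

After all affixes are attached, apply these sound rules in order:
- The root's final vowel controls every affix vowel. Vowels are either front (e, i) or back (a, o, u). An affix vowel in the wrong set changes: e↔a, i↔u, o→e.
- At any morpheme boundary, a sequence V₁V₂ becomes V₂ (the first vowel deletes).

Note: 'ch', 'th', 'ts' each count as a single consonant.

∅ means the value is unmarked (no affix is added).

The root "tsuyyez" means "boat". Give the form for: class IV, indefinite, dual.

Attach noun class class IV su- (before consonant 'ts') → sutsuyyez.
Attach definiteness indefinite zo- → zosutsuyyez.
number = dual: zero marking, form stays zosutsuyyez.
Apply vowel harmony: zosutsuyyez → zesitsuyyez.
Vowel deletion: no change.

zesitsuyyez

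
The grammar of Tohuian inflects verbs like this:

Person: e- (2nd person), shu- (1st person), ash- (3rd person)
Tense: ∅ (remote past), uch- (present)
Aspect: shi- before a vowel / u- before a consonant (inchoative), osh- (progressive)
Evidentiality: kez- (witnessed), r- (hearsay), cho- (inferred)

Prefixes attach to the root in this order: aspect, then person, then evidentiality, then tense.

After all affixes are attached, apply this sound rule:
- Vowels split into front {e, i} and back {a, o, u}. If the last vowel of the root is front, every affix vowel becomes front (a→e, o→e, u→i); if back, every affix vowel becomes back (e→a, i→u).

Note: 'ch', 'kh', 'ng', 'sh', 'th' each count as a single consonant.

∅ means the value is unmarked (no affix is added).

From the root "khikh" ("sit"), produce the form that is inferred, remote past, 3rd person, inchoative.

Attach aspect inchoative u- (before consonant 'kh') → ukhikh.
Attach person 3rd person ash- → ashukhikh.
Attach evidentiality inferred cho- → choashukhikh.
tense = remote past: zero marking, form stays choashukhikh.
Apply vowel harmony: choashukhikh → cheeshikhikh.

cheeshikhikh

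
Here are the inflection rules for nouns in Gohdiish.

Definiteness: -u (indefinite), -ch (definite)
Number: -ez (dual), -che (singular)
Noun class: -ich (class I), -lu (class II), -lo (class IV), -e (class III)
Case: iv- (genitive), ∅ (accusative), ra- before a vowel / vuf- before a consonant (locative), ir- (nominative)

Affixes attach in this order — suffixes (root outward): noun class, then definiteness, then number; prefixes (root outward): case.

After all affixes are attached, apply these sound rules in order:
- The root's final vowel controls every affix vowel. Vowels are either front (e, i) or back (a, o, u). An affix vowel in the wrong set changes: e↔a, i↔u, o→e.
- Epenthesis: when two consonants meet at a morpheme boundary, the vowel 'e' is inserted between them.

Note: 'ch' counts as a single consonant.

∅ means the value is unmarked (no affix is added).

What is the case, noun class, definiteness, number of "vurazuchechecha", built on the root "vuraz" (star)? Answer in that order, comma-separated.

accusative, class I, definite, singular

Segment: vuraz-ich-ch-che.
case: ∅ → accusative.
noun class: -ich → class I.
definiteness: -ch → definite.
number: -che → singular.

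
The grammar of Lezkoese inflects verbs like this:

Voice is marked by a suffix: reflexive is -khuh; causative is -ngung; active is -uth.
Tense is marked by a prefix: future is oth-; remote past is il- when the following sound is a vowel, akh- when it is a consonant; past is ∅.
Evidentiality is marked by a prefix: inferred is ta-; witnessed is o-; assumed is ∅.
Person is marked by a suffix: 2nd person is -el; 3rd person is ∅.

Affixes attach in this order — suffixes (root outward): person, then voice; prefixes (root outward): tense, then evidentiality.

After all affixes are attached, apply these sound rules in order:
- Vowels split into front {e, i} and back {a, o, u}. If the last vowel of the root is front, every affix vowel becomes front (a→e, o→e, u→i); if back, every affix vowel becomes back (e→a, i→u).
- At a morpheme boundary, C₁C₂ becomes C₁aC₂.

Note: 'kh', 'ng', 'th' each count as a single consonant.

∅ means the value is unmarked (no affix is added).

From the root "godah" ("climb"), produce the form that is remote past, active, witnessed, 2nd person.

oakhagodahaluth

Attach tense remote past akh- (before consonant 'g') → akhgodah.
Attach person 2nd person -el → akhgodahel.
Attach voice active -uth → akhgodaheluth.
Attach evidentiality witnessed o- → oakhgodaheluth.
Apply vowel harmony: oakhgodaheluth → oakhgodahaluth.
Apply epenthesis: oakhgodahaluth → oakhagodahaluth.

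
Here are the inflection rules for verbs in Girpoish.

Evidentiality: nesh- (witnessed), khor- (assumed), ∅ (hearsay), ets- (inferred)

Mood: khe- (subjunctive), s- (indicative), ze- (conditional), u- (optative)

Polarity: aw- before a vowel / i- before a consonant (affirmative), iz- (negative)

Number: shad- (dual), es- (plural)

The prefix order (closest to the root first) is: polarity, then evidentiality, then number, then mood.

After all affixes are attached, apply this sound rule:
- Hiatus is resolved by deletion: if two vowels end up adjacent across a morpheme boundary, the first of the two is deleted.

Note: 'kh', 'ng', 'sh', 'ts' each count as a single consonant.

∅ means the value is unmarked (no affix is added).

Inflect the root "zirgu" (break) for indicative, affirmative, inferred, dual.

sshadetsizirgu

Attach polarity affirmative i- (before consonant 'z') → izirgu.
Attach evidentiality inferred ets- → etsizirgu.
Attach number dual shad- → shadetsizirgu.
Attach mood indicative s- → sshadetsizirgu.
Vowel deletion: no change.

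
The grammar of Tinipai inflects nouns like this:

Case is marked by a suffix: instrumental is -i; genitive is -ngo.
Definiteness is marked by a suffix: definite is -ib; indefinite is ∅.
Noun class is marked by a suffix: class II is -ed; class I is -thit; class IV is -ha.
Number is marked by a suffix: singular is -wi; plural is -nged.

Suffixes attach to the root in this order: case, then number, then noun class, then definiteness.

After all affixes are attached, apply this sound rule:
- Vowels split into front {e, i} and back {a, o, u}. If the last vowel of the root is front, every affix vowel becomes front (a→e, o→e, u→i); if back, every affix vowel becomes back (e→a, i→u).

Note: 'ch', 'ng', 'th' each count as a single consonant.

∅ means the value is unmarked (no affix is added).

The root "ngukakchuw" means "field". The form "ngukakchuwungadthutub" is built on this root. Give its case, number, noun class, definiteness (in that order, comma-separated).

Segment: ngukakchuw-i-nged-thit-ib.
case: -i → instrumental.
number: -nged → plural.
noun class: -thit → class I.
definiteness: -ib → definite.

instrumental, plural, class I, definite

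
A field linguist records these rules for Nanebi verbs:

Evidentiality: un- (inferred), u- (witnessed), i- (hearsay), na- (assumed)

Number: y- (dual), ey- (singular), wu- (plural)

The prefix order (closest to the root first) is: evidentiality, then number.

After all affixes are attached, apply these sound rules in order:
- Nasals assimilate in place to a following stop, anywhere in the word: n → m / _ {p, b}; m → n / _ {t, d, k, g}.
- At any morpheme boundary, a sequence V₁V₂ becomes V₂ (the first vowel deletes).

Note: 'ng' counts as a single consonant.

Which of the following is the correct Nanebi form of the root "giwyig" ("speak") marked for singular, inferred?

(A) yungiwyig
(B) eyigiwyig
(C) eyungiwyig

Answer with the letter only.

Attach evidentiality inferred un- → ungiwyig.
Attach number singular ey- → eyungiwyig.
Nasal assimilation: no change.
Vowel deletion: no change.
So the correct form is eyungiwyig, option (C).
(B) eyigiwyig is wrong: it uses hearsay instead of inferred for evidentiality.
(A) yungiwyig is wrong: it uses dual instead of singular for number.

C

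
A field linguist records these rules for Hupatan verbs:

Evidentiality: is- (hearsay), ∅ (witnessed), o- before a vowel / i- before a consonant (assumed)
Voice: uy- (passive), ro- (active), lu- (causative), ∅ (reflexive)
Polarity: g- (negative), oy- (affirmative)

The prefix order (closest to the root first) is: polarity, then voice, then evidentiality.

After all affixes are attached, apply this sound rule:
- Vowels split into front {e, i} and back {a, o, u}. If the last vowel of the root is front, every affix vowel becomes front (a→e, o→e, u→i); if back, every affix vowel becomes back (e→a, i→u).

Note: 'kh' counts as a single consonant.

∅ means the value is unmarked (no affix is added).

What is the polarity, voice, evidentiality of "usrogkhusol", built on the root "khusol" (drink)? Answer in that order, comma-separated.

Segment: is-ro-g-khusol.
polarity: g- → negative.
voice: ro- → active.
evidentiality: is- → hearsay.

negative, active, hearsay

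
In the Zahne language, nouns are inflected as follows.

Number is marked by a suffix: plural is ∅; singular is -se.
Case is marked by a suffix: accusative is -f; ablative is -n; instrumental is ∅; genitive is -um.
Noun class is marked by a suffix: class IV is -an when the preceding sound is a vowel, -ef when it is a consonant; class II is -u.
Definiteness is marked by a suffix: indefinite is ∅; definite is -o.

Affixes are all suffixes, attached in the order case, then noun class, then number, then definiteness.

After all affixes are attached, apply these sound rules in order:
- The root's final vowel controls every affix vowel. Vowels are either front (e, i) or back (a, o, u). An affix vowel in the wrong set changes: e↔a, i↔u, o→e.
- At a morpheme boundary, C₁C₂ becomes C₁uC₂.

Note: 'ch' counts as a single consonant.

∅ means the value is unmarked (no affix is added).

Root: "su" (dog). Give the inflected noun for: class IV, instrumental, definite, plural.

case = instrumental: zero marking, form stays su.
Attach noun class class IV -an (after vowel 'u') → suan.
number = plural: zero marking, form stays suan.
Attach definiteness definite -o → suano.
Vowel harmony: no change.
Epenthesis: no change.

suano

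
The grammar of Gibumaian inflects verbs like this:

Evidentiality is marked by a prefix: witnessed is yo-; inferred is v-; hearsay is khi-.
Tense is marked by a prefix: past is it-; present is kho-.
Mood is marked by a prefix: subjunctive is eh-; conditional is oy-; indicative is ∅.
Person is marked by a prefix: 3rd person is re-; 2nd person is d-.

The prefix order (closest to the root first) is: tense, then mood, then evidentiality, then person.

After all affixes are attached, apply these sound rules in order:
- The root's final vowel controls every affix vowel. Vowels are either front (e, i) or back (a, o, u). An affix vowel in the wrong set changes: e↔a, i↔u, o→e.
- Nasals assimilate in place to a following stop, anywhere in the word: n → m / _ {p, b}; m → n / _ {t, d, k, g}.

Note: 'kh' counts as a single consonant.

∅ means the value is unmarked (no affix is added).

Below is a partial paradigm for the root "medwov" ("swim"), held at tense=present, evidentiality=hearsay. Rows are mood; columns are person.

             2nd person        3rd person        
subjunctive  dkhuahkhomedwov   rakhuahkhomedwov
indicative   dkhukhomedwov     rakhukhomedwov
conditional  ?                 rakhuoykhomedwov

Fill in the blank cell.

Attach tense present kho- → khomedwov.
Attach mood conditional oy- → oykhomedwov.
Attach evidentiality hearsay khi- → khioykhomedwov.
Attach person 2nd person d- → dkhioykhomedwov.
Apply vowel harmony: dkhioykhomedwov → dkhuoykhomedwov.
Nasal assimilation: no change.

dkhuoykhomedwov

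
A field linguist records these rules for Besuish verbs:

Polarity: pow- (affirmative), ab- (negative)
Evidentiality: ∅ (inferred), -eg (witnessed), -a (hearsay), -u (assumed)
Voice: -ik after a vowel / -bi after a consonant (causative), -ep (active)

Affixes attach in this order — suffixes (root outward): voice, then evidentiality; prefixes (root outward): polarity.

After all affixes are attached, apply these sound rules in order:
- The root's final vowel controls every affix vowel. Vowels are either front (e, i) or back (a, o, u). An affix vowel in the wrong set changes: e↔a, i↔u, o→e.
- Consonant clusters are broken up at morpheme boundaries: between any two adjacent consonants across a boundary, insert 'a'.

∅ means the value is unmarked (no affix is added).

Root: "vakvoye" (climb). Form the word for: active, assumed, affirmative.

pewavakvoyeepi

Attach voice active -ep → vakvoyeep.
Attach evidentiality assumed -u → vakvoyeepu.
Attach polarity affirmative pow- → powvakvoyeepu.
Apply vowel harmony: powvakvoyeepu → pewvakvoyeepi.
Apply epenthesis: pewvakvoyeepi → pewavakvoyeepi.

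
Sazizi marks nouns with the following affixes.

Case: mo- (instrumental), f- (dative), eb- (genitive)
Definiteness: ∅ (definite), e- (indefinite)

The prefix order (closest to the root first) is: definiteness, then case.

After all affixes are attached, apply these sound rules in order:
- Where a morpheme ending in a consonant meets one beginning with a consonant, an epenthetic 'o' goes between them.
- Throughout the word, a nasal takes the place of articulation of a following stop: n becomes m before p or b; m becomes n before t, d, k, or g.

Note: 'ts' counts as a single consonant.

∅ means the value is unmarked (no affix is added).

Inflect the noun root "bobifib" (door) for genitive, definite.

definiteness = definite: zero marking, form stays bobifib.
Attach case genitive eb- → ebbobifib.
Apply epenthesis: ebbobifib → ebobobifib.
Nasal assimilation: no change.

ebobobifib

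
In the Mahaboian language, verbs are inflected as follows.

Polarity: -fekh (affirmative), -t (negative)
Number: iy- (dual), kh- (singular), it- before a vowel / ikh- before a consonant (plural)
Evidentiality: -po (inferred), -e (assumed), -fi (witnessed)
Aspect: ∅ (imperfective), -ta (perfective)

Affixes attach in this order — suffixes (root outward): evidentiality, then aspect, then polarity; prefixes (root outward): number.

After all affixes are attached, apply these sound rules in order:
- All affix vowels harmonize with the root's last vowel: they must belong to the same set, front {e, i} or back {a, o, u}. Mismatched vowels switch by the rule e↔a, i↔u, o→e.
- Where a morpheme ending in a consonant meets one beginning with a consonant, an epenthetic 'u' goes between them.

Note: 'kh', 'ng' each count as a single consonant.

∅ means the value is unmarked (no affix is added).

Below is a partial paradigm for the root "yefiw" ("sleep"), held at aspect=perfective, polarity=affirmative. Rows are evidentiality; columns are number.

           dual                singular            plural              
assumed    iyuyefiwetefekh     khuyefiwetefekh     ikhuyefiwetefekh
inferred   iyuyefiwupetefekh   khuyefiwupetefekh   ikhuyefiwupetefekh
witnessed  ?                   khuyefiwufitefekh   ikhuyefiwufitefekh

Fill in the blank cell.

iyuyefiwufitefekh

Attach evidentiality witnessed -fi → yefiwfi.
Attach aspect perfective -ta → yefiwfita.
Attach number dual iy- → iyyefiwfita.
Attach polarity affirmative -fekh → iyyefiwfitafekh.
Apply vowel harmony: iyyefiwfitafekh → iyyefiwfitefekh.
Apply epenthesis: iyyefiwfitefekh → iyuyefiwufitefekh.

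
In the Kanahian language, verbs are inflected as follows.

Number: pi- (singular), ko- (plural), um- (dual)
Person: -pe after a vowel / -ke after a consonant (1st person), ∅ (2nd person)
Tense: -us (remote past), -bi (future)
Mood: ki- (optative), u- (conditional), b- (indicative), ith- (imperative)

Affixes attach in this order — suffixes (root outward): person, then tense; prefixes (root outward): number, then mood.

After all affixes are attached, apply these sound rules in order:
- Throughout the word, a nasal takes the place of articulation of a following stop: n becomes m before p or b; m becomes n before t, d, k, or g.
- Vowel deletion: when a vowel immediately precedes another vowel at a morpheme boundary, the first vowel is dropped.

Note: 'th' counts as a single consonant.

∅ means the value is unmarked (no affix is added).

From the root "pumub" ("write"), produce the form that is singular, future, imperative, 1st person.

ithpipumubkebi

Attach person 1st person -ke (after consonant 'b') → pumubke.
Attach tense future -bi → pumubkebi.
Attach number singular pi- → pipumubkebi.
Attach mood imperative ith- → ithpipumubkebi.
Nasal assimilation: no change.
Vowel deletion: no change.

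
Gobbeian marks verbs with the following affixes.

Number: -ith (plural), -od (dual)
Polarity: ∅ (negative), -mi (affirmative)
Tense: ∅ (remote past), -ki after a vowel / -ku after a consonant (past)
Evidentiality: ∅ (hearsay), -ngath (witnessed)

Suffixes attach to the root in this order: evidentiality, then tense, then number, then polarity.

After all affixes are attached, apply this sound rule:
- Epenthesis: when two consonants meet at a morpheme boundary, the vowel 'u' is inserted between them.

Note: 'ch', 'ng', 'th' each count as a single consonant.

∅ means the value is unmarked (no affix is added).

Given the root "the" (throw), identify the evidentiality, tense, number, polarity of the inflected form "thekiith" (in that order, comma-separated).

hearsay, past, plural, negative

Segment: the-ki-ith.
evidentiality: ∅ → hearsay.
tense: -ki/ku → past.
number: -ith → plural.
polarity: ∅ → negative.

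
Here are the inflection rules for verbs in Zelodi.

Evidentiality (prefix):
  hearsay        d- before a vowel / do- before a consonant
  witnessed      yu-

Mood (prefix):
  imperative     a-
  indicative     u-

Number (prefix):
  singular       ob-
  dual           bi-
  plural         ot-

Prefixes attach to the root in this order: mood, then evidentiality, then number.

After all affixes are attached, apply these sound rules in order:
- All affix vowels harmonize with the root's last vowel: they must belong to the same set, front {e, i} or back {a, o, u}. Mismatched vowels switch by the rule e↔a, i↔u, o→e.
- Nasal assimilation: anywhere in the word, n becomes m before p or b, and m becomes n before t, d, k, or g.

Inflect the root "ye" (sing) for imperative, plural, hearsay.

etdeye

Attach mood imperative a- → aye.
Attach evidentiality hearsay d- (before vowel 'a') → daye.
Attach number plural ot- → otdaye.
Apply vowel harmony: otdaye → etdeye.
Nasal assimilation: no change.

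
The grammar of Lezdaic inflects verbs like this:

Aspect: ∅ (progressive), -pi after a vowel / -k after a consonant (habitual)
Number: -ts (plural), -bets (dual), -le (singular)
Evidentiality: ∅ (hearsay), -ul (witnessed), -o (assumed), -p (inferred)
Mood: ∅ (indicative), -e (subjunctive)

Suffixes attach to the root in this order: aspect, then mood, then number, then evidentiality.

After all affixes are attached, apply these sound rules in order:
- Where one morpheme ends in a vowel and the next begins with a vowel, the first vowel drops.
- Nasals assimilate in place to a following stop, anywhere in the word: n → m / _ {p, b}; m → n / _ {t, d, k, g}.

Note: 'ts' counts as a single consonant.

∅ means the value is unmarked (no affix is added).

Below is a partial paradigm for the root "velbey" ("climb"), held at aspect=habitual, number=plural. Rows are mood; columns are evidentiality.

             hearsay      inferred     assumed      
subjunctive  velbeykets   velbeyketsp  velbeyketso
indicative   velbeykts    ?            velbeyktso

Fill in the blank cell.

Attach aspect habitual -k (after consonant 'y') → velbeyk.
mood = indicative: zero marking, form stays velbeyk.
Attach number plural -ts → velbeykts.
Attach evidentiality inferred -p → velbeyktsp.
Vowel deletion: no change.
Nasal assimilation: no change.

velbeyktsp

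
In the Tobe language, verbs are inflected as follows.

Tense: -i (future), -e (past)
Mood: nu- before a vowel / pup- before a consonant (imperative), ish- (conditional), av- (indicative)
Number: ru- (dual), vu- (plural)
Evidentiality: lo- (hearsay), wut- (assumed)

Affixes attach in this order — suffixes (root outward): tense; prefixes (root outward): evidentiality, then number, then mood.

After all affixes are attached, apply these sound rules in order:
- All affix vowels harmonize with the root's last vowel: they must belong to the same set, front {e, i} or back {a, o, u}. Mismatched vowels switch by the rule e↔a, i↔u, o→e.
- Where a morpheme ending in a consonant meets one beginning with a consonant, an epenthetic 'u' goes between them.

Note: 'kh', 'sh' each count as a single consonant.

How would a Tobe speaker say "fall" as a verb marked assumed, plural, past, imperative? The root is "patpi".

pipuviwitupatpie

Attach tense past -e → patpie.
Attach evidentiality assumed wut- → wutpatpie.
Attach number plural vu- → vuwutpatpie.
Attach mood imperative pup- (before consonant 'v') → pupvuwutpatpie.
Apply vowel harmony: pupvuwutpatpie → pipviwitpatpie.
Apply epenthesis: pipviwitpatpie → pipuviwitupatpie.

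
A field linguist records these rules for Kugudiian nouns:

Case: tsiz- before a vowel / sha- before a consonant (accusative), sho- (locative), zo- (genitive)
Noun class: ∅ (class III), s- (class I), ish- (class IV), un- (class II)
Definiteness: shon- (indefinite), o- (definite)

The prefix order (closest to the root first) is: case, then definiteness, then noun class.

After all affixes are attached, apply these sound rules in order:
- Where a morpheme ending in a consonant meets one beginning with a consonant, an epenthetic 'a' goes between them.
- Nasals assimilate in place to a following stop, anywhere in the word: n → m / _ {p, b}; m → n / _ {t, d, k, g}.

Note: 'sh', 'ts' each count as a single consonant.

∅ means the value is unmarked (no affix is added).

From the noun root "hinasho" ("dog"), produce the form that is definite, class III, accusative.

oshahinasho

Attach case accusative sha- (before consonant 'h') → shahinasho.
Attach definiteness definite o- → oshahinasho.
noun class = class III: zero marking, form stays oshahinasho.
Epenthesis: no change.
Nasal assimilation: no change.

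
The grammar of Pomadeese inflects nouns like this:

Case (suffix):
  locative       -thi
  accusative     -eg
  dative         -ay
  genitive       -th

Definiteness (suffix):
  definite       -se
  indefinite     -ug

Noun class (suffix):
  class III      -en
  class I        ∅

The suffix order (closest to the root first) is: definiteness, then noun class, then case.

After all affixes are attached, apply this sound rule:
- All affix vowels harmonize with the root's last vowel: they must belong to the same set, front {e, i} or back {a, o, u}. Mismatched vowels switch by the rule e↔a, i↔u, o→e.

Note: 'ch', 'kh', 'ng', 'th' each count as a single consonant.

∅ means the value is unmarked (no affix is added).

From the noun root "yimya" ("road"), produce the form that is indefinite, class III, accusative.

Attach definiteness indefinite -ug → yimyaug.
Attach noun class class III -en → yimyaugen.
Attach case accusative -eg → yimyaugeneg.
Apply vowel harmony: yimyaugeneg → yimyauganag.

yimyauganag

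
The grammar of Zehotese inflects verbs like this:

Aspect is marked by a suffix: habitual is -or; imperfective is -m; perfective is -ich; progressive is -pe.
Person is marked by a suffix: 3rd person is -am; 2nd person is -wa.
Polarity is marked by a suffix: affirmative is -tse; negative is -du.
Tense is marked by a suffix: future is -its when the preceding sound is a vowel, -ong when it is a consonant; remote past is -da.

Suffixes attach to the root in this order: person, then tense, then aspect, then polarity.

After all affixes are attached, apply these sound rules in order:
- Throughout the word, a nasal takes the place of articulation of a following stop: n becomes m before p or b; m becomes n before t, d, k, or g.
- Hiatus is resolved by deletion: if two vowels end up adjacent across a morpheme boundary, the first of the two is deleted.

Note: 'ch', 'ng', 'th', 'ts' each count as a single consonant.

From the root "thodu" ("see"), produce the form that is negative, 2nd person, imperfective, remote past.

thoduwadandu

Attach person 2nd person -wa → thoduwa.
Attach tense remote past -da → thoduwada.
Attach aspect imperfective -m → thoduwadam.
Attach polarity negative -du → thoduwadamdu.
Apply nasal assimilation: thoduwadamdu → thoduwadandu.
Vowel deletion: no change.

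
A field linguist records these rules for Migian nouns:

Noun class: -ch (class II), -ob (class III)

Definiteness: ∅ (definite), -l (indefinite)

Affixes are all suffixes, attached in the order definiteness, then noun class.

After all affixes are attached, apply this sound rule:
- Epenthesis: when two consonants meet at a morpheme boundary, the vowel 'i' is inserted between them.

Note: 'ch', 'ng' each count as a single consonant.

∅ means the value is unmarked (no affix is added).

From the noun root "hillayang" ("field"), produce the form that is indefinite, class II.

hillayangilich

Attach definiteness indefinite -l → hillayangl.
Attach noun class class II -ch → hillayanglch.
Apply epenthesis: hillayanglch → hillayangilich.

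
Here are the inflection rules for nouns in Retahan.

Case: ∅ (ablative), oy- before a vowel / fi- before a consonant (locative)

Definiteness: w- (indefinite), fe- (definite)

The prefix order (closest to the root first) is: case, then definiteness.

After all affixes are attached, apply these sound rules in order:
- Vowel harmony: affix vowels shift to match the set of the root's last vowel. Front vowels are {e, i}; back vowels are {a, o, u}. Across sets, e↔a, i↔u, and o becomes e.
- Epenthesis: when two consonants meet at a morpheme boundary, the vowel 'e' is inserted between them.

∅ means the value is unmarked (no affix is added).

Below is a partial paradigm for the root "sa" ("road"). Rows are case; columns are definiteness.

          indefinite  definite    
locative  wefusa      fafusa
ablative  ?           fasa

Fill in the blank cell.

case = ablative: zero marking, form stays sa.
Attach definiteness indefinite w- → wsa.
Vowel harmony: no change.
Apply epenthesis: wsa → wesa.

wesa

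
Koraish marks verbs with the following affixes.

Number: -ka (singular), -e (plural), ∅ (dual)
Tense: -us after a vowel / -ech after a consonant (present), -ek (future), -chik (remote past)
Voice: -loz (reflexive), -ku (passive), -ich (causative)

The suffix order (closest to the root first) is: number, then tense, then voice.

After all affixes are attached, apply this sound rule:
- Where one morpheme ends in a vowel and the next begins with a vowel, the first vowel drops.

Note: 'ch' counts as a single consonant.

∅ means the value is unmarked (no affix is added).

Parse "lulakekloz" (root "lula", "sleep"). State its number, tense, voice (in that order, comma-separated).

Segment: lula-ka-ek-loz.
number: -ka → singular.
tense: -ek → future.
voice: -loz → reflexive.

singular, future, reflexive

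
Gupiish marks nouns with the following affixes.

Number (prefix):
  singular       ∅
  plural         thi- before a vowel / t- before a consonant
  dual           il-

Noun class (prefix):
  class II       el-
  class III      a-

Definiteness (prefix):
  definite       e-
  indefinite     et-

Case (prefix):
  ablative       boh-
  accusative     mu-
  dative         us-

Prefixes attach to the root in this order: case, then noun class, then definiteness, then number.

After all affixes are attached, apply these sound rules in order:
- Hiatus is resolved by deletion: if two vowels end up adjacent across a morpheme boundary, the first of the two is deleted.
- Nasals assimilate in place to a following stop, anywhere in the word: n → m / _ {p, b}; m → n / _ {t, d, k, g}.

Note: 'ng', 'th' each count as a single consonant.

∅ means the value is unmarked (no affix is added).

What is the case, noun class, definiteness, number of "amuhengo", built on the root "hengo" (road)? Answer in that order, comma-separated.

accusative, class III, definite, singular

Segment: e-a-mu-hengo.
case: mu- → accusative.
noun class: a- → class III.
definiteness: e- → definite.
number: ∅ → singular.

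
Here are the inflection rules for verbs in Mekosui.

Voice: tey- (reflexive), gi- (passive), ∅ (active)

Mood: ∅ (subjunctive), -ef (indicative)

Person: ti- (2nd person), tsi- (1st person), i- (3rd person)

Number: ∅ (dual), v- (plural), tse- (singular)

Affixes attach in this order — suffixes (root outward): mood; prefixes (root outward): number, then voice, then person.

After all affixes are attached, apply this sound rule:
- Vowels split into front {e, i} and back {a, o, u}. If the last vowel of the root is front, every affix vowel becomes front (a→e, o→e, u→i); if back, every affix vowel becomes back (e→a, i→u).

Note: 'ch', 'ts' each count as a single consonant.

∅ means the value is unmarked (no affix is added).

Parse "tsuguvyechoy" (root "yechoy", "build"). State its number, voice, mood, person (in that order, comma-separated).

Segment: tsi-gi-v-yechoy.
number: v- → plural.
voice: gi- → passive.
mood: ∅ → subjunctive.
person: tsi- → 1st person.

plural, passive, subjunctive, 1st person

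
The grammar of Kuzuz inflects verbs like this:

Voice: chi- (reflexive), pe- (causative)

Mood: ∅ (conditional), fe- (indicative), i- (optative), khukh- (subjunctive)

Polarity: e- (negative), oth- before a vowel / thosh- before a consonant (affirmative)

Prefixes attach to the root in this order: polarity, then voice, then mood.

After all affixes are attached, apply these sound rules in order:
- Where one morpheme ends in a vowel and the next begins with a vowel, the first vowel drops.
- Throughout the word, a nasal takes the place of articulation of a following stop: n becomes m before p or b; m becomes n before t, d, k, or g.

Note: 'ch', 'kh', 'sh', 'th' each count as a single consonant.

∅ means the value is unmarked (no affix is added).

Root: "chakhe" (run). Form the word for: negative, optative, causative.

ipechakhe

Attach polarity negative e- → echakhe.
Attach voice causative pe- → peechakhe.
Attach mood optative i- → ipeechakhe.
Apply vowel deletion: ipeechakhe → ipechakhe.
Nasal assimilation: no change.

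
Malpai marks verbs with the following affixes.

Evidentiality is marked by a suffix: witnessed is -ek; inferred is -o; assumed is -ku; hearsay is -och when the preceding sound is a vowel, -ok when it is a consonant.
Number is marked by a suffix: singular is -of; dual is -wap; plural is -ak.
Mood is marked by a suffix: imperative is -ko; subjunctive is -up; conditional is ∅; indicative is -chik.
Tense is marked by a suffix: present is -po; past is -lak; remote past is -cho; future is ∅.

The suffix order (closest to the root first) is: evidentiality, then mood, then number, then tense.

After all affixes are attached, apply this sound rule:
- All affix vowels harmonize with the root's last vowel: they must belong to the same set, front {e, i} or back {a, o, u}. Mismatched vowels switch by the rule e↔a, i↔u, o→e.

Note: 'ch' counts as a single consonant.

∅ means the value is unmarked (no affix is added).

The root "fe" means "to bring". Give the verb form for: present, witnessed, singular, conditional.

Attach evidentiality witnessed -ek → feek.
mood = conditional: zero marking, form stays feek.
Attach number singular -of → feekof.
Attach tense present -po → feekofpo.
Apply vowel harmony: feekofpo → feekefpe.

feekefpe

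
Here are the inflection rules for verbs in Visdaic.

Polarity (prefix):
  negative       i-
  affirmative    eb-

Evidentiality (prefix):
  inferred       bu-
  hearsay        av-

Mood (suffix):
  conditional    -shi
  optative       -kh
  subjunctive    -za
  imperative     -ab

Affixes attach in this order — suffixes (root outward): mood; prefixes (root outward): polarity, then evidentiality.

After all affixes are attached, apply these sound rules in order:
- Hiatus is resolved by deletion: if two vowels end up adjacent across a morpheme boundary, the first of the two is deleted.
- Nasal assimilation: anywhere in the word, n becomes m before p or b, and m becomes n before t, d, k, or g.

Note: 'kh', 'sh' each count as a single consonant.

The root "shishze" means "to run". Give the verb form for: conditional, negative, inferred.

Attach polarity negative i- → ishishze.
Attach evidentiality inferred bu- → buishishze.
Attach mood conditional -shi → buishishzeshi.
Apply vowel deletion: buishishzeshi → bishishzeshi.
Nasal assimilation: no change.

bishishzeshi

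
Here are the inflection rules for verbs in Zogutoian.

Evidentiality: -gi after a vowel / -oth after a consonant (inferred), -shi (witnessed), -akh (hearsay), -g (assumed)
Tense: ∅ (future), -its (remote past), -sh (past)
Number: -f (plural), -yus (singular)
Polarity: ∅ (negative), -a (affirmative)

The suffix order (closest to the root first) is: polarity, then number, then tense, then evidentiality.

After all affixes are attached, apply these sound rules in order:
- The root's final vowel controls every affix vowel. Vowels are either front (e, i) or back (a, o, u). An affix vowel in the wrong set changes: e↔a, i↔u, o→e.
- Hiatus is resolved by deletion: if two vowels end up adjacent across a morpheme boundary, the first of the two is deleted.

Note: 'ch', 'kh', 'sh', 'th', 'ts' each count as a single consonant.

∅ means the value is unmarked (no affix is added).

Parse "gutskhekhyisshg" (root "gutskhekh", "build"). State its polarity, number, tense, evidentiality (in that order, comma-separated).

negative, singular, past, assumed

Segment: gutskhekh-yus-sh-g.
polarity: ∅ → negative.
number: -yus → singular.
tense: -sh → past.
evidentiality: -g → assumed.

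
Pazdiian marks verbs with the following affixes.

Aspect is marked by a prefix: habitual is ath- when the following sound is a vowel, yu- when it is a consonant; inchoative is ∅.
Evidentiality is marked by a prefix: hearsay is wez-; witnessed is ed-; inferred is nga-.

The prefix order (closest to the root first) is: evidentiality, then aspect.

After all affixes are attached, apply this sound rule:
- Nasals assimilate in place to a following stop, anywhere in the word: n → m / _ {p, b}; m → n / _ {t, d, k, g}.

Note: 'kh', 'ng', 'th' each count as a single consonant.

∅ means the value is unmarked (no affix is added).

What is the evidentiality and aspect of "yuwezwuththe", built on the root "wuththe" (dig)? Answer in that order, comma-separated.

Segment: yu-wez-wuththe.
evidentiality: wez- → hearsay.
aspect: ath/yu- → habitual.

hearsay, habitual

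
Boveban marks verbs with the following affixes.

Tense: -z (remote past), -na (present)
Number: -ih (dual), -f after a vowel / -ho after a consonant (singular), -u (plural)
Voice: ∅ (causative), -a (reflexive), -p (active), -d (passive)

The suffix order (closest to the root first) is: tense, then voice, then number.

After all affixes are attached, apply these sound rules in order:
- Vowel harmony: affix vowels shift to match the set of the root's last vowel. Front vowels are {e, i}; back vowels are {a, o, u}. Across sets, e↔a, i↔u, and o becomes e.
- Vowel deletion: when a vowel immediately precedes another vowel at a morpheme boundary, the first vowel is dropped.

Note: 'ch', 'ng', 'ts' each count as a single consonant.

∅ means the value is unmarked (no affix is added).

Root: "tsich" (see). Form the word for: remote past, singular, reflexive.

tsichzef

Attach tense remote past -z → tsichz.
Attach voice reflexive -a → tsichza.
Attach number singular -f (after vowel 'a') → tsichzaf.
Apply vowel harmony: tsichzaf → tsichzef.
Vowel deletion: no change.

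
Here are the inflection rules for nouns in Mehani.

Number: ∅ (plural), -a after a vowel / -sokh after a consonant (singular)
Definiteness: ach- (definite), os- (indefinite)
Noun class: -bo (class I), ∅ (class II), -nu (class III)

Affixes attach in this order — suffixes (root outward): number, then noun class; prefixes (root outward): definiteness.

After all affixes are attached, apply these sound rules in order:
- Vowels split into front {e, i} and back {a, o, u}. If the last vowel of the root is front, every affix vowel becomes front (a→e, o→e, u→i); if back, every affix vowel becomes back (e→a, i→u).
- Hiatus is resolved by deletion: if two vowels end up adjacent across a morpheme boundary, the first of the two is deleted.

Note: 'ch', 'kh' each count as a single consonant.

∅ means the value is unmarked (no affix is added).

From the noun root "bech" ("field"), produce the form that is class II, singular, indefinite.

Attach number singular -sokh (after consonant 'ch') → bechsokh.
Attach definiteness indefinite os- → osbechsokh.
noun class = class II: zero marking, form stays osbechsokh.
Apply vowel harmony: osbechsokh → esbechsekh.
Vowel deletion: no change.

esbechsekh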